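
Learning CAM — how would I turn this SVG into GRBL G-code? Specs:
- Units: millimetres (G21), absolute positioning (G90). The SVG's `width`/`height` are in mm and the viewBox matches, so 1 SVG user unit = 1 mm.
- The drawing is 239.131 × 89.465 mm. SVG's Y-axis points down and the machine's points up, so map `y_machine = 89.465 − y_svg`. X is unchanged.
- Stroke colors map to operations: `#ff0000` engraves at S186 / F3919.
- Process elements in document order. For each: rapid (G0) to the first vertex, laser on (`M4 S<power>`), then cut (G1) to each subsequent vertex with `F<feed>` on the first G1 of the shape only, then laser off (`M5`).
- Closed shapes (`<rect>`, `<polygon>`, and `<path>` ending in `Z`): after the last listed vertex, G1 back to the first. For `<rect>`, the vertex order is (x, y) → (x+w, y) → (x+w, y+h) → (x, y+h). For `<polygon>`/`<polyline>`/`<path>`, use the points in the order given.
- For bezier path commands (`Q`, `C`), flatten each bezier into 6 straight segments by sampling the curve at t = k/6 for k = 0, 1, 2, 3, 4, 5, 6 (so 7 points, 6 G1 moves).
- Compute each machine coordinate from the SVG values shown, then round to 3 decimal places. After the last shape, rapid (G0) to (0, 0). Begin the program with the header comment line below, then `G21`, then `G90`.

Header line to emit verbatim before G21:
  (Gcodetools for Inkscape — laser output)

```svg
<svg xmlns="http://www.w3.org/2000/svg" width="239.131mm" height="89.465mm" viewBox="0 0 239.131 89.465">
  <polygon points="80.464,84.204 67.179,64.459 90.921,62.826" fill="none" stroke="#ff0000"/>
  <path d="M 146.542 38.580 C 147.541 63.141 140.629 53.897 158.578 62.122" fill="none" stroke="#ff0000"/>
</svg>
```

Since the viewBox matches the mm dimensions, user units are millimetres directly. The only transform is the Y-flip y_m = 89.465 − y_svg.

Shape 1 is a regular polygon drawn with `<polygon>`. Its stroke #ff0000 means engrave at S186, F3919. After flipping Y the toolpath is (80.464,5.261) → (67.179,25.006) → (90.921,26.639) → (80.464,5.261), returning to the start.

Shape 2 is a cubic bezier drawn with `<path>`. Its stroke #ff0000 means engrave at S186, F3919. After flipping Y the toolpath is (146.542,50.885) → (146.534,41.184) → (146.118,35.693) → (146.204,32.988) → (147.702,31.644) → (151.524,30.237) → (158.578,27.343).

(Gcodetools for Inkscape — laser output)
G21
G90
G0 X80.464 Y5.261
M4 S186
G1 X67.179 Y25.006 F3919
G1 X90.921 Y26.639
G1 X80.464 Y5.261
M5
G0 X146.542 Y50.885
M4 S186
G1 X146.534 Y41.184 F3919
G1 X146.118 Y35.693
G1 X146.204 Y32.988
G1 X147.702 Y31.644
G1 X151.524 Y30.237
G1 X158.578 Y27.343
M5
G0 X0.000 Y0.000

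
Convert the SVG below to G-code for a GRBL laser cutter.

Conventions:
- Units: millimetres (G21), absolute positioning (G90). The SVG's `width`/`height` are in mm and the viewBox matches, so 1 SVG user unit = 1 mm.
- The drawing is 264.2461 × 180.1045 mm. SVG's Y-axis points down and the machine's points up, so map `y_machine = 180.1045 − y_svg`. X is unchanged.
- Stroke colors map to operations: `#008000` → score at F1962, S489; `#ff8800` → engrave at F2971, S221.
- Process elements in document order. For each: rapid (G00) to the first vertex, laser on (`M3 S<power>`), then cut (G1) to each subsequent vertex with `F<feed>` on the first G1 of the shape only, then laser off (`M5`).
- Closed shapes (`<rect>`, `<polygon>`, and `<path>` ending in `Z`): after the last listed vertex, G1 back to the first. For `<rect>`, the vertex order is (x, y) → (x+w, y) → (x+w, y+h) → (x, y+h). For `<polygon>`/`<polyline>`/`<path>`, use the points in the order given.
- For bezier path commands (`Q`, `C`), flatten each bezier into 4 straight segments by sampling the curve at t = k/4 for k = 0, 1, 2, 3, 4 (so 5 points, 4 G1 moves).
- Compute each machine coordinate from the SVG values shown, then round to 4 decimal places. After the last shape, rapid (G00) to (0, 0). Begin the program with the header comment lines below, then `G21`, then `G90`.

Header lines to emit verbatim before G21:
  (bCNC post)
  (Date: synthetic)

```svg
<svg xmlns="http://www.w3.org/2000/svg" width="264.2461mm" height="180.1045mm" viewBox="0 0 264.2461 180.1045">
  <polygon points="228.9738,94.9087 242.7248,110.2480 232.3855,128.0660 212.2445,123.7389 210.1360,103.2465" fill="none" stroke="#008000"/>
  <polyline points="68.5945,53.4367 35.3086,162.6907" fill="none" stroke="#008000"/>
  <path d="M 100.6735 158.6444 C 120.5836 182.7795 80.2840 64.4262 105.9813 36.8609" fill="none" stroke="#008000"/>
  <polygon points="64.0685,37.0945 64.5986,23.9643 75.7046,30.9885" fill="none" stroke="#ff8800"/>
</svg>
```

Since the viewBox matches the mm dimensions, user units are millimetres directly. The only transform is the Y-flip y_m = 180.1045 − y_svg.

Shape 1 is a regular polygon drawn with `<polygon>`. Its stroke #008000 means score at S489, F1962. After flipping Y the toolpath is (228.9738,85.1958) → (242.7248,69.8565) → (232.3855,52.0385) → (212.2445,56.3656) → (210.1360,76.8580) → (228.9738,85.1958), returning to the start.

Shape 2 is a line segment drawn with `<polyline>`. Its stroke #008000 means score at S489, F1962. After flipping Y the toolpath is (68.5945,126.6678) → (35.3086,17.4138).

Shape 3 is a cubic bezier drawn with `<path>`. Its stroke #008000 means score at S489, F1962. After flipping Y the toolpath is (100.6735,21.4601) → (106.2887,26.4304) → (101.1572,62.9642) → (97.1108,109.1918) → (105.9813,143.2436).

Shape 4 is a regular polygon drawn with `<polygon>`. Its stroke #ff8800 means engrave at S221, F2971. After flipping Y the toolpath is (64.0685,143.0100) → (64.5986,156.1402) → (75.7046,149.1160) → (64.0685,143.0100), returning to the start.

(bCNC post)
(Date: synthetic)
G21
G90
G00 X228.9738 Y85.1958
M3 S489
G1 X242.7248 Y69.8565 F1962
G1 X232.3855 Y52.0385
G1 X212.2445 Y56.3656
G1 X210.1360 Y76.8580
G1 X228.9738 Y85.1958
M5
G00 X68.5945 Y126.6678
M3 S489
G1 X35.3086 Y17.4138 F1962
M5
G00 X100.6735 Y21.4601
M3 S489
G1 X106.2887 Y26.4304 F1962
G1 X101.1572 Y62.9642
G1 X97.1108 Y109.1918
G1 X105.9813 Y143.2436
M5
G00 X64.0685 Y143.0100
M3 S221
G1 X64.5986 Y156.1402 F2971
G1 X75.7046 Y149.1160
G1 X64.0685 Y143.0100
M5
G00 X0.0000 Y0.0000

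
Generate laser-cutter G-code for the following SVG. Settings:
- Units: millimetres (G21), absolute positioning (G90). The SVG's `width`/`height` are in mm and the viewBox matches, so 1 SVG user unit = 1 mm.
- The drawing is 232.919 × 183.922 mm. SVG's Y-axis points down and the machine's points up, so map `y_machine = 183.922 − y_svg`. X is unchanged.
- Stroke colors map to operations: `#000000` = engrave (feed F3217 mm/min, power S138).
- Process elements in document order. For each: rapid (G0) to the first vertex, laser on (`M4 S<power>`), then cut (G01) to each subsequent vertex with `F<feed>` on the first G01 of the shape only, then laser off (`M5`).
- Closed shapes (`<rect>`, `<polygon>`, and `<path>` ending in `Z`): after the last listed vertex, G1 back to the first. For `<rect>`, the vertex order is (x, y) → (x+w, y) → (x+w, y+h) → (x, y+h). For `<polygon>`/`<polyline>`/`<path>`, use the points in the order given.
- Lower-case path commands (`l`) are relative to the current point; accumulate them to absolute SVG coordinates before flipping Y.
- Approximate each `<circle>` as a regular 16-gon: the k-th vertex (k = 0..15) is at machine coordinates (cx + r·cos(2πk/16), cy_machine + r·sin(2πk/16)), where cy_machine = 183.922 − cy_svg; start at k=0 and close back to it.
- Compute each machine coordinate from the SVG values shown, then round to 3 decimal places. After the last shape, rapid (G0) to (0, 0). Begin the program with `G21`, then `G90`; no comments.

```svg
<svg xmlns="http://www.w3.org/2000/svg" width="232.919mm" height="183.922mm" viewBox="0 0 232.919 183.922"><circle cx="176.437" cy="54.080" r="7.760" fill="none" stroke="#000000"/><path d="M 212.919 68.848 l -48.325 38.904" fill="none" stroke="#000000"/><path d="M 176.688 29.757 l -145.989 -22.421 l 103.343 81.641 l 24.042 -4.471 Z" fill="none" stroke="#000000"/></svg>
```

viewBox `0 0 232.919 183.922` with mm width/height → 1 unit = 1 mm. Flip: y_m = 183.922 − y_svg.

**Shape 1** — `<circle>` circle, stroke `#000000` → engrave (S138, F3217). Machine vertices: (184.197,129.842) → (183.606,132.812) → (181.924,135.329) → (179.407,137.011) → (176.437,137.602) → (173.467,137.011) → (170.950,135.329) → (169.268,132.812) → (168.677,129.842) → (169.268,126.872) → (170.950,124.355) → (173.467,122.673) → (176.437,122.082) → (179.407,122.673) → (181.924,124.355) → (183.606,126.872) → (184.197,129.842). Closed: final G1 returns to the first vertex.

**Shape 2** — `<path>` line segment, stroke `#000000` → engrave (S138, F3217). Machine vertices: (212.919,115.074) → (164.594,76.170). Open path.

**Shape 3** — `<path>` closed polygon, stroke `#000000` → engrave (S138, F3217). Machine vertices: (176.688,154.165) → (30.699,176.586) → (134.042,94.945) → (158.084,99.416) → (176.688,154.165). Closed: final G1 returns to the first vertex.

G21
G90
G0 X184.197 Y129.842
M4 S138
G01 X183.606 Y132.812 F3217
G01 X181.924 Y135.329
G01 X179.407 Y137.011
G01 X176.437 Y137.602
G01 X173.467 Y137.011
G01 X170.950 Y135.329
G01 X169.268 Y132.812
G01 X168.677 Y129.842
G01 X169.268 Y126.872
G01 X170.950 Y124.355
G01 X173.467 Y122.673
G01 X176.437 Y122.082
G01 X179.407 Y122.673
G01 X181.924 Y124.355
G01 X183.606 Y126.872
G01 X184.197 Y129.842
M5
G0 X212.919 Y115.074
M4 S138
G01 X164.594 Y76.170 F3217
M5
G0 X176.688 Y154.165
M4 S138
G01 X30.699 Y176.586 F3217
G01 X134.042 Y94.945
G01 X158.084 Y99.416
G01 X176.688 Y154.165
M5
G0 X0.000 Y0.000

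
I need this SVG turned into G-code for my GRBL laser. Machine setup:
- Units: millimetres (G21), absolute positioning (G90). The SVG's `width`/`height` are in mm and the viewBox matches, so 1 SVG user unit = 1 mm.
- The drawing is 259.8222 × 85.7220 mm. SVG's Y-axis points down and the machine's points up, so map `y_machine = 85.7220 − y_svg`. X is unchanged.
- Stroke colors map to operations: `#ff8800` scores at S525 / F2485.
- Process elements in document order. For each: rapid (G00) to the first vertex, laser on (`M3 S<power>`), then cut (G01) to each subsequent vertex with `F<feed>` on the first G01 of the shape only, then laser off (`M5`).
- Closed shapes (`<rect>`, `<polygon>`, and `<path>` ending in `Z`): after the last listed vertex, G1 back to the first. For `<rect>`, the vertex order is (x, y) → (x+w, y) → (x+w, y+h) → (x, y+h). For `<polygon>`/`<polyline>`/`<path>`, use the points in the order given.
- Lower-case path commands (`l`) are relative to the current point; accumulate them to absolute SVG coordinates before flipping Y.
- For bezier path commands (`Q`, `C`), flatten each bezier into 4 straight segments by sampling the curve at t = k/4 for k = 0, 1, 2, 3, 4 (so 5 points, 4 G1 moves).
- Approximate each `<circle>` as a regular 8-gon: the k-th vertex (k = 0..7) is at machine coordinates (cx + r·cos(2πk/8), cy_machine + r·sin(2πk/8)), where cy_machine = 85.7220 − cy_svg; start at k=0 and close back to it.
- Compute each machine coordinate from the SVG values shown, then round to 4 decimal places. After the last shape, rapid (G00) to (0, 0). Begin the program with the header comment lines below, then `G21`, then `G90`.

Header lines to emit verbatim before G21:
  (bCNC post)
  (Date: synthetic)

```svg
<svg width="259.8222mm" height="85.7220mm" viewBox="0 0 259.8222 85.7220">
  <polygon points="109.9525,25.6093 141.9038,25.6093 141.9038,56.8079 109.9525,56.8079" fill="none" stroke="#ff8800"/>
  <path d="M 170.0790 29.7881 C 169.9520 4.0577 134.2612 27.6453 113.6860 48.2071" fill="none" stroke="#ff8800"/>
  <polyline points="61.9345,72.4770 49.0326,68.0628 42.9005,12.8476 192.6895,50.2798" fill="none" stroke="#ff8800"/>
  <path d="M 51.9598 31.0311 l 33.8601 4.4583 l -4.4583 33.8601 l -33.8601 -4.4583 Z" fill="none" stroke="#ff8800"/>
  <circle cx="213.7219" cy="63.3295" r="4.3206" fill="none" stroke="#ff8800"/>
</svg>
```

Since the viewBox matches the mm dimensions, user units are millimetres directly. The only transform is the Y-flip y_m = 85.7220 − y_svg.

Shape 1 is a rectangle drawn with `<polygon>`. Its stroke #ff8800 means score at S525, F2485. After flipping Y the toolpath is (109.9525,60.1127) → (141.9038,60.1127) → (141.9038,28.9141) → (109.9525,28.9141) → (109.9525,60.1127), returning to the start.

Shape 2 is a cubic bezier drawn with `<path>`. Its stroke #ff8800 means score at S525, F2485. After flipping Y the toolpath is (170.0790,55.9339) → (164.1074,66.8024) → (149.5506,64.0840) → (131.1597,52.6857) → (113.6860,37.5149).

Shape 3 is a open polyline drawn with `<polyline>`. Its stroke #ff8800 means score at S525, F2485. After flipping Y the toolpath is (61.9345,13.2450) → (49.0326,17.6592) → (42.9005,72.8744) → (192.6895,35.4422).

Shape 4 is a regular polygon drawn with `<path>`. Its stroke #ff8800 means score at S525, F2485. After flipping Y the toolpath is (51.9598,54.6909) → (85.8199,50.2326) → (81.3616,16.3725) → (47.5015,20.8308) → (51.9598,54.6909), returning to the start.

Shape 5 is a circle drawn with `<circle>`. Its stroke #ff8800 means score at S525, F2485. After flipping Y the toolpath is (218.0425,22.3925) → (216.7770,25.4476) → (213.7219,26.7131) → (210.6668,25.4476) → (209.4013,22.3925) → (210.6668,19.3374) → (213.7219,18.0719) → (216.7770,19.3374) → (218.0425,22.3925), returning to the start.

(bCNC post)
(Date: synthetic)
G21
G90
G00 X109.9525 Y60.1127
M3 S525
G01 X141.9038 Y60.1127 F2485
G01 X141.9038 Y28.9141
G01 X109.9525 Y28.9141
G01 X109.9525 Y60.1127
M5
G00 X170.0790 Y55.9339
M3 S525
G01 X164.1074 Y66.8024 F2485
G01 X149.5506 Y64.0840
G01 X131.1597 Y52.6857
G01 X113.6860 Y37.5149
M5
G00 X61.9345 Y13.2450
M3 S525
G01 X49.0326 Y17.6592 F2485
G01 X42.9005 Y72.8744
G01 X192.6895 Y35.4422
M5
G00 X51.9598 Y54.6909
M3 S525
G01 X85.8199 Y50.2326 F2485
G01 X81.3616 Y16.3725
G01 X47.5015 Y20.8308
G01 X51.9598 Y54.6909
M5
G00 X218.0425 Y22.3925
M3 S525
G01 X216.7770 Y25.4476 F2485
G01 X213.7219 Y26.7131
G01 X210.6668 Y25.4476
G01 X209.4013 Y22.3925
G01 X210.6668 Y19.3374
G01 X213.7219 Y18.0719
G01 X216.7770 Y19.3374
G01 X218.0425 Y22.3925
M5
G00 X0.0000 Y0.0000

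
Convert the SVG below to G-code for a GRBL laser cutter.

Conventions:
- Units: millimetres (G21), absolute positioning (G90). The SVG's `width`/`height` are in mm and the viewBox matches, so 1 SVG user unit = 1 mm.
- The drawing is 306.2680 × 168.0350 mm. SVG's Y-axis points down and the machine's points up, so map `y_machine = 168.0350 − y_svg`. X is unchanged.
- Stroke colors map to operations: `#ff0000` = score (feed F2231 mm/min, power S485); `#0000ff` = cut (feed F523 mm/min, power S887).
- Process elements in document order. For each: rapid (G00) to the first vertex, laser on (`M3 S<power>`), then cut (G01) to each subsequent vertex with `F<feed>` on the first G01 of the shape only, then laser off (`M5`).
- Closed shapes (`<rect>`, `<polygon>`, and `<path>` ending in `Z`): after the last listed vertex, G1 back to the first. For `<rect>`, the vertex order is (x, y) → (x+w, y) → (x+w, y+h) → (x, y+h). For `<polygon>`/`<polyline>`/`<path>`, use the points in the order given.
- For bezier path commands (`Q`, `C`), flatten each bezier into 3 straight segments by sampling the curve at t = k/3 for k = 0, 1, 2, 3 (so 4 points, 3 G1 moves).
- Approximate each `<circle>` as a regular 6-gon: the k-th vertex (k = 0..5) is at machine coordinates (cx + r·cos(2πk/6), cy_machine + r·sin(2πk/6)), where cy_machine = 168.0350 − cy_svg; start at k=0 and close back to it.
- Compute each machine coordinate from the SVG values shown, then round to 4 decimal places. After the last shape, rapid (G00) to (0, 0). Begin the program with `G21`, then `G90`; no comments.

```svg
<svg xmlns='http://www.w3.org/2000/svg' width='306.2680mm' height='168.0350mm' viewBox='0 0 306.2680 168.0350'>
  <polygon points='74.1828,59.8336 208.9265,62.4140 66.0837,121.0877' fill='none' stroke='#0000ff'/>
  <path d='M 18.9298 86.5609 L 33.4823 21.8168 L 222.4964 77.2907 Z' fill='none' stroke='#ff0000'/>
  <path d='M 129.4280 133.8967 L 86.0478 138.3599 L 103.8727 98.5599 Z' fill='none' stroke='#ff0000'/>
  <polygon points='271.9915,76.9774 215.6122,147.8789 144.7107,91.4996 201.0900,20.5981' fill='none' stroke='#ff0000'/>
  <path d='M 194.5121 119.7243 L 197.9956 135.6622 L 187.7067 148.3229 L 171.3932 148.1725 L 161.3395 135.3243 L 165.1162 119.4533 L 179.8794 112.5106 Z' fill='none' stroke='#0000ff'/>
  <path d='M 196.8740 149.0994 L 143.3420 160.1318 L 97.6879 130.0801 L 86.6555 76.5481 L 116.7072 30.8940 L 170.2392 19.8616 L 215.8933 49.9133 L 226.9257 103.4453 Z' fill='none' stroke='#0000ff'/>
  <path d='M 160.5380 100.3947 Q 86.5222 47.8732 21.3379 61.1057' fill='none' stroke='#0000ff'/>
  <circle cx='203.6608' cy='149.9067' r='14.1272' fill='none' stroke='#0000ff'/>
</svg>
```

G21
G90
G00 X74.1828 Y108.2014
M3 S887
G01 X208.9265 Y105.6210 F523
G01 X66.0837 Y46.9473
G01 X74.1828 Y108.2014
M5
G00 X18.9298 Y81.4741
M3 S485
G01 X33.4823 Y146.2182 F2231
G01 X222.4964 Y90.7443
G01 X18.9298 Y81.4741
M5
G00 X129.4280 Y34.1383
M3 S485
G01 X86.0478 Y29.6751 F2231
G01 X103.8727 Y69.4751
G01 X129.4280 Y34.1383
M5
G00 X271.9915 Y91.0576
M3 S485
G01 X215.6122 Y20.1561 F2231
G01 X144.7107 Y76.5354
G01 X201.0900 Y147.4369
G01 X271.9915 Y91.0576
M5
G00 X194.5121 Y48.3107
M3 S887
G01 X197.9956 Y32.3728 F523
G01 X187.7067 Y19.7121
G01 X171.3932 Y19.8625
G01 X161.3395 Y32.7107
G01 X165.1162 Y48.5817
G01 X179.8794 Y55.5244
G01 X194.5121 Y48.3107
M5
G00 X196.8740 Y18.9356
M3 S887
G01 X143.3420 Y7.9032 F523
G01 X97.6879 Y37.9549
G01 X86.6555 Y91.4869
G01 X116.7072 Y137.1410
G01 X170.2392 Y148.1734
G01 X215.8933 Y118.1217
G01 X226.9257 Y64.5897
G01 X196.8740 Y18.9356
M5
G00 X160.5380 Y67.6403
M3 S887
G01 X112.1754 Y95.3486 F523
G01 X65.7754 Y108.4450
G01 X21.3379 Y106.9293
M5
G00 X217.7880 Y18.1283
M3 S887
G01 X210.7244 Y30.3628 F523
G01 X196.5972 Y30.3628
G01 X189.5336 Y18.1283
G01 X196.5972 Y5.8938
G01 X210.7244 Y5.8938
G01 X217.7880 Y18.1283
M5
G00 X0.0000 Y0.0000

Since the viewBox matches the mm dimensions, user units are millimetres directly. The only transform is the Y-flip y_m = 168.0350 − y_svg.

Shape 1 is a closed polygon drawn with `<polygon>`. Its stroke #0000ff means cut at S887, F523. After flipping Y the toolpath is (74.1828,108.2014) → (208.9265,105.6210) → (66.0837,46.9473) → (74.1828,108.2014), returning to the start.

Shape 2 is a closed polygon drawn with `<path>`. Its stroke #ff0000 means score at S485, F2231. After flipping Y the toolpath is (18.9298,81.4741) → (33.4823,146.2182) → (222.4964,90.7443) → (18.9298,81.4741), returning to the start.

Shape 3 is a regular polygon drawn with `<path>`. Its stroke #ff0000 means score at S485, F2231. After flipping Y the toolpath is (129.4280,34.1383) → (86.0478,29.6751) → (103.8727,69.4751) → (129.4280,34.1383), returning to the start.

Shape 4 is a regular polygon drawn with `<polygon>`. Its stroke #ff0000 means score at S485, F2231. After flipping Y the toolpath is (271.9915,91.0576) → (215.6122,20.1561) → (144.7107,76.5354) → (201.0900,147.4369) → (271.9915,91.0576), returning to the start.

Shape 5 is a regular polygon drawn with `<path>`. Its stroke #0000ff means cut at S887, F523. After flipping Y the toolpath is (194.5121,48.3107) → (197.9956,32.3728) → (187.7067,19.7121) → (171.3932,19.8625) → (161.3395,32.7107) → (165.1162,48.5817) → (179.8794,55.5244) → (194.5121,48.3107), returning to the start.

Shape 6 is a regular polygon drawn with `<path>`. Its stroke #0000ff means cut at S887, F523. After flipping Y the toolpath is (196.8740,18.9356) → (143.3420,7.9032) → (97.6879,37.9549) → (86.6555,91.4869) → (116.7072,137.1410) → (170.2392,148.1734) → (215.8933,118.1217) → (226.9257,64.5897) → (196.8740,18.9356), returning to the start.

Shape 7 is a quadratic bezier drawn with `<path>`. Its stroke #0000ff means cut at S887, F523. After flipping Y the toolpath is (160.5380,67.6403) → (112.1754,95.3486) → (65.7754,108.4450) → (21.3379,106.9293).

Shape 8 is a circle drawn with `<circle>`. Its stroke #0000ff means cut at S887, F523. After flipping Y the toolpath is (217.7880,18.1283) → (210.7244,30.3628) → (196.5972,30.3628) → (189.5336,18.1283) → (196.5972,5.8938) → (210.7244,5.8938) → (217.7880,18.1283), returning to the start.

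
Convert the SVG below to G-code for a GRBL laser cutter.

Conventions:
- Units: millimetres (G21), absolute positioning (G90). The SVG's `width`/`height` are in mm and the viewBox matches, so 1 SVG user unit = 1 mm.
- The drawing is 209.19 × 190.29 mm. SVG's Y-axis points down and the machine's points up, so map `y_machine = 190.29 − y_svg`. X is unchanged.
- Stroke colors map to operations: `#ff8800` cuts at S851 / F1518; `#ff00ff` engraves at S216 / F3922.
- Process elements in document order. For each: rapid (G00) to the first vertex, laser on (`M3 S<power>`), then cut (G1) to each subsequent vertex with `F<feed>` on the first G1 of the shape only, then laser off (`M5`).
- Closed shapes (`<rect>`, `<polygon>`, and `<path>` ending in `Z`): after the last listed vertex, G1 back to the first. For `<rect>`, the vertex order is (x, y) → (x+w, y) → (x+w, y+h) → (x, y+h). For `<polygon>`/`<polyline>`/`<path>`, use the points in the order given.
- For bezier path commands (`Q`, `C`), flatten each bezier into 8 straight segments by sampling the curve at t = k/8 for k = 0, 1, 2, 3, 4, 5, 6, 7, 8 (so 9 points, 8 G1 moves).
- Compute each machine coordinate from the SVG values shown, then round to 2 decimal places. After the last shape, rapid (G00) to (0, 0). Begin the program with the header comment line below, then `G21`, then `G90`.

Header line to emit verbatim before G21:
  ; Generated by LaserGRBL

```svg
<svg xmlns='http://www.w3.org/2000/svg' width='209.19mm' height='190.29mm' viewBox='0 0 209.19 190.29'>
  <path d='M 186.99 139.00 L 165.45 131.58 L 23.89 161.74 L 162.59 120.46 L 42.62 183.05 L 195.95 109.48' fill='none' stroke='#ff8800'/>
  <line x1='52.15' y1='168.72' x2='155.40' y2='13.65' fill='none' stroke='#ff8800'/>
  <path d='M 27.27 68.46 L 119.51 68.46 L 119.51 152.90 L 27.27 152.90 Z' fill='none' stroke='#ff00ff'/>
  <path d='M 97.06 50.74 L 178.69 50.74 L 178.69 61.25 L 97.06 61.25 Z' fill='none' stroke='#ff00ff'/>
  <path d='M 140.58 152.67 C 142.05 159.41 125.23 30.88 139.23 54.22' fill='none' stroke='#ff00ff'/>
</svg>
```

1 u = 1 mm; y_m = 190.29 − y.

[1] `<path>` open polyline, #ff8800→cut S851 F1518: (186.99,51.29) → (165.45,58.71) → (23.89,28.55) → (162.59,69.83) → (42.62,7.24) → (195.95,80.81)

[2] `<line>` line segment, #ff8800→cut S851 F1518: (52.15,21.57) → (155.40,176.64)

[3] `<path>` rectangle, #ff00ff→engrave S216 F3922: (27.27,121.83) → (119.51,121.83) → (119.51,37.39) → (27.27,37.39) → (27.27,121.83) (closed)

[4] `<path>` rectangle, #ff00ff→engrave S216 F3922: (97.06,139.55) → (178.69,139.55) → (178.69,129.04) → (97.06,129.04) → (97.06,139.55) (closed)

[5] `<path>` cubic bezier, #ff00ff→engrave S216 F3922: (140.58,37.62) → (140.37,40.87) → (139.02,53.44) → (137.11,71.96) → (135.21,93.07) → (133.89,113.40) → (133.74,129.59) → (135.33,138.26) → (139.23,136.07)

; Generated by LaserGRBL
G21
G90
G00 X186.99 Y51.29
M3 S851
G1 X165.45 Y58.71 F1518
G1 X23.89 Y28.55
G1 X162.59 Y69.83
G1 X42.62 Y7.24
G1 X195.95 Y80.81
M5
G00 X52.15 Y21.57
M3 S851
G1 X155.40 Y176.64 F1518
M5
G00 X27.27 Y121.83
M3 S216
G1 X119.51 Y121.83 F3922
G1 X119.51 Y37.39
G1 X27.27 Y37.39
G1 X27.27 Y121.83
M5
G00 X97.06 Y139.55
M3 S216
G1 X178.69 Y139.55 F3922
G1 X178.69 Y129.04
G1 X97.06 Y129.04
G1 X97.06 Y139.55
M5
G00 X140.58 Y37.62
M3 S216
G1 X140.37 Y40.87 F3922
G1 X139.02 Y53.44
G1 X137.11 Y71.96
G1 X135.21 Y93.07
G1 X133.89 Y113.40
G1 X133.74 Y129.59
G1 X135.33 Y138.26
G1 X139.23 Y136.07
M5
G00 X0.00 Y0.00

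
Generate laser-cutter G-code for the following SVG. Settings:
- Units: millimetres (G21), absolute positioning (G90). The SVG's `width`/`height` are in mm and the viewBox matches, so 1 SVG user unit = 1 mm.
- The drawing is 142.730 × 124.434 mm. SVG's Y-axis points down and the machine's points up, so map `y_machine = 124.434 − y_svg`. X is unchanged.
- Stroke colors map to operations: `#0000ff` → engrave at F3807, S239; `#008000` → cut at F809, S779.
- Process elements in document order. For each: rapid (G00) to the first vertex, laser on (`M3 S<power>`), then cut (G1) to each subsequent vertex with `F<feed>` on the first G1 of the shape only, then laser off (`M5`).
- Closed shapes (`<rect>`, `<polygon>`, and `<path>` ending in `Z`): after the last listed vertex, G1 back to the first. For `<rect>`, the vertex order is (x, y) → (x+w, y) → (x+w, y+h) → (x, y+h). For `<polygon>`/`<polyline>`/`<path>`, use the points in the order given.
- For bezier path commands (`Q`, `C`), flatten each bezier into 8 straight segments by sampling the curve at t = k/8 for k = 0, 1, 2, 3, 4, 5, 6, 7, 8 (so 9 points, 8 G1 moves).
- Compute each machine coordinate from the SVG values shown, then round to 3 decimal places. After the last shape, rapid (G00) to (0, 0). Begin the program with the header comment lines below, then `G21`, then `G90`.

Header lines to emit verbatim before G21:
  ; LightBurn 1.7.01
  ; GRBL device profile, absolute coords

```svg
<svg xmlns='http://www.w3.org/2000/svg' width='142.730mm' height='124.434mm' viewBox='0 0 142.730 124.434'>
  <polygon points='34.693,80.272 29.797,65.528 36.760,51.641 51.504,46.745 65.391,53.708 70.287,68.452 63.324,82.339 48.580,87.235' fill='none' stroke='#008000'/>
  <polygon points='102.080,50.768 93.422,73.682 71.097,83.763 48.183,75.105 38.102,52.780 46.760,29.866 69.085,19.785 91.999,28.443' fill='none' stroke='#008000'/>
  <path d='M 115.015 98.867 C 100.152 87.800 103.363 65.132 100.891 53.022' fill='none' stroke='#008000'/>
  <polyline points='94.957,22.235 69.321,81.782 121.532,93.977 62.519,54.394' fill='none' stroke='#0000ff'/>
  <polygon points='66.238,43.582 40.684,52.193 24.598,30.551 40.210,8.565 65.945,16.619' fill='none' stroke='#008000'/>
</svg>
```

viewBox `0 0 142.730 124.434` with mm width/height → 1 unit = 1 mm. Flip: y_m = 124.434 − y_svg.

**Shape 1** — `<polygon>` regular polygon, stroke `#008000` → cut (S779, F809). Machine vertices: (34.693,44.162) → (29.797,58.906) → (36.760,72.793) → (51.504,77.689) → (65.391,70.726) → (70.287,55.982) → (63.324,42.095) → (48.580,37.199) → (34.693,44.162). Closed: final G1 returns to the first vertex.

**Shape 2** — `<polygon>` regular polygon, stroke `#008000` → cut (S779, F809). Machine vertices: (102.080,73.666) → (93.422,50.752) → (71.097,40.671) → (48.183,49.329) → (38.102,71.654) → (46.760,94.568) → (69.085,104.649) → (91.999,95.991) → (102.080,73.666). Closed: final G1 returns to the first vertex.

**Shape 3** — `<path>` cubic bezier, stroke `#008000` → cut (S779, F809). Control points (SVG): P0=(115.015,98.867), P1=(100.152,87.800), P2=(103.363,65.132), P3=(100.891,53.022); sampled at t=k/8. Machine vertices: (115.015,25.567) → (110.242,30.218) → (106.885,35.696) → (104.666,41.743) → (103.306,48.098) → (102.527,54.503) → (102.051,60.696) → (101.598,66.419) → (100.891,71.412). Open path.

**Shape 4** — `<polyline>` open polyline, stroke `#0000ff` → engrave (S239, F3807). Machine vertices: (94.957,102.199) → (69.321,42.652) → (121.532,30.457) → (62.519,70.040). Open path.

**Shape 5** — `<polygon>` regular polygon, stroke `#008000` → cut (S779, F809). Machine vertices: (66.238,80.852) → (40.684,72.241) → (24.598,93.883) → (40.210,115.869) → (65.945,107.815) → (66.238,80.852). Closed: final G1 returns to the first vertex.

; LightBurn 1.7.01
; GRBL device profile, absolute coords
G21
G90
G00 X34.693 Y44.162
M3 S779
G1 X29.797 Y58.906 F809
G1 X36.760 Y72.793
G1 X51.504 Y77.689
G1 X65.391 Y70.726
G1 X70.287 Y55.982
G1 X63.324 Y42.095
G1 X48.580 Y37.199
G1 X34.693 Y44.162
M5
G00 X102.080 Y73.666
M3 S779
G1 X93.422 Y50.752 F809
G1 X71.097 Y40.671
G1 X48.183 Y49.329
G1 X38.102 Y71.654
G1 X46.760 Y94.568
G1 X69.085 Y104.649
G1 X91.999 Y95.991
G1 X102.080 Y73.666
M5
G00 X115.015 Y25.567
M3 S779
G1 X110.242 Y30.218 F809
G1 X106.885 Y35.696
G1 X104.666 Y41.743
G1 X103.306 Y48.098
G1 X102.527 Y54.503
G1 X102.051 Y60.696
G1 X101.598 Y66.419
G1 X100.891 Y71.412
M5
G00 X94.957 Y102.199
M3 S239
G1 X69.321 Y42.652 F3807
G1 X121.532 Y30.457
G1 X62.519 Y70.040
M5
G00 X66.238 Y80.852
M3 S779
G1 X40.684 Y72.241 F809
G1 X24.598 Y93.883
G1 X40.210 Y115.869
G1 X65.945 Y107.815
G1 X66.238 Y80.852
M5
G00 X0.000 Y0.000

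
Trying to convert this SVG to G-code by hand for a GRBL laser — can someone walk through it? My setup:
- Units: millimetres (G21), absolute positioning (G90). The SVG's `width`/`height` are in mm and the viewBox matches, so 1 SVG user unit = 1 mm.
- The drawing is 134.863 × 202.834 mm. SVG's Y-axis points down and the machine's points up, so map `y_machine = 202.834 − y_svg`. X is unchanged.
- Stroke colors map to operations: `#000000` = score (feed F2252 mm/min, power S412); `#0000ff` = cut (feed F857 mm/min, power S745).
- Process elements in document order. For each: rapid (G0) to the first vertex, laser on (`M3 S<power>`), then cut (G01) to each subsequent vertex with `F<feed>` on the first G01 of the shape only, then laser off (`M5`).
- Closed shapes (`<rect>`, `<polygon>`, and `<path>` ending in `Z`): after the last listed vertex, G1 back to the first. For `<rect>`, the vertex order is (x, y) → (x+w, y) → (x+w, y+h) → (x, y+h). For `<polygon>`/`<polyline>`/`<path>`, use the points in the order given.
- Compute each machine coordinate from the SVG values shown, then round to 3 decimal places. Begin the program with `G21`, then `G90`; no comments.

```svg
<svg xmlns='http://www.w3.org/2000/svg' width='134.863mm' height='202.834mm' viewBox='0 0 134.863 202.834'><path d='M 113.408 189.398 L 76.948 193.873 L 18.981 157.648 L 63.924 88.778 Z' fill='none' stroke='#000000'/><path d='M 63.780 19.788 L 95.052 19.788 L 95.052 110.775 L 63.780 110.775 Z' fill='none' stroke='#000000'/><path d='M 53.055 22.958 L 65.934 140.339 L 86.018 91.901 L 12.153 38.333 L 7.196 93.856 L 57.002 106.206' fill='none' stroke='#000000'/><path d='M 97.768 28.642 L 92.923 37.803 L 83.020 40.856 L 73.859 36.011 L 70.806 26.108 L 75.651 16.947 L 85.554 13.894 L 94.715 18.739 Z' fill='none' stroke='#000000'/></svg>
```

G21
G90
G0 X113.408 Y13.436
M3 S412
G01 X76.948 Y8.961 F2252
G01 X18.981 Y45.186
G01 X63.924 Y114.056
G01 X113.408 Y13.436
M5
G0 X63.780 Y183.046
M3 S412
G01 X95.052 Y183.046 F2252
G01 X95.052 Y92.059
G01 X63.780 Y92.059
G01 X63.780 Y183.046
M5
G0 X53.055 Y179.876
M3 S412
G01 X65.934 Y62.495 F2252
G01 X86.018 Y110.933
G01 X12.153 Y164.501
G01 X7.196 Y108.978
G01 X57.002 Y96.628
M5
G0 X97.768 Y174.192
M3 S412
G01 X92.923 Y165.031 F2252
G01 X83.020 Y161.978
G01 X73.859 Y166.823
G01 X70.806 Y176.726
G01 X75.651 Y185.887
G01 X85.554 Y188.940
G01 X94.715 Y184.095
G01 X97.768 Y174.192
M5

1 u = 1 mm; y_m = 202.834 − y.

[1] `<path>` closed polygon, #000000→score S412 F2252: (113.408,13.436) → (76.948,8.961) → (18.981,45.186) → (63.924,114.056) → (113.408,13.436) (closed)

[2] `<path>` rectangle, #000000→score S412 F2252: (63.780,183.046) → (95.052,183.046) → (95.052,92.059) → (63.780,92.059) → (63.780,183.046) (closed)

[3] `<path>` open polyline, #000000→score S412 F2252: (53.055,179.876) → (65.934,62.495) → (86.018,110.933) → (12.153,164.501) → (7.196,108.978) → (57.002,96.628)

[4] `<path>` regular polygon, #000000→score S412 F2252: (97.768,174.192) → (92.923,165.031) → (83.020,161.978) → (73.859,166.823) → (70.806,176.726) → (75.651,185.887) → (85.554,188.940) → (94.715,184.095) → (97.768,174.192) (closed)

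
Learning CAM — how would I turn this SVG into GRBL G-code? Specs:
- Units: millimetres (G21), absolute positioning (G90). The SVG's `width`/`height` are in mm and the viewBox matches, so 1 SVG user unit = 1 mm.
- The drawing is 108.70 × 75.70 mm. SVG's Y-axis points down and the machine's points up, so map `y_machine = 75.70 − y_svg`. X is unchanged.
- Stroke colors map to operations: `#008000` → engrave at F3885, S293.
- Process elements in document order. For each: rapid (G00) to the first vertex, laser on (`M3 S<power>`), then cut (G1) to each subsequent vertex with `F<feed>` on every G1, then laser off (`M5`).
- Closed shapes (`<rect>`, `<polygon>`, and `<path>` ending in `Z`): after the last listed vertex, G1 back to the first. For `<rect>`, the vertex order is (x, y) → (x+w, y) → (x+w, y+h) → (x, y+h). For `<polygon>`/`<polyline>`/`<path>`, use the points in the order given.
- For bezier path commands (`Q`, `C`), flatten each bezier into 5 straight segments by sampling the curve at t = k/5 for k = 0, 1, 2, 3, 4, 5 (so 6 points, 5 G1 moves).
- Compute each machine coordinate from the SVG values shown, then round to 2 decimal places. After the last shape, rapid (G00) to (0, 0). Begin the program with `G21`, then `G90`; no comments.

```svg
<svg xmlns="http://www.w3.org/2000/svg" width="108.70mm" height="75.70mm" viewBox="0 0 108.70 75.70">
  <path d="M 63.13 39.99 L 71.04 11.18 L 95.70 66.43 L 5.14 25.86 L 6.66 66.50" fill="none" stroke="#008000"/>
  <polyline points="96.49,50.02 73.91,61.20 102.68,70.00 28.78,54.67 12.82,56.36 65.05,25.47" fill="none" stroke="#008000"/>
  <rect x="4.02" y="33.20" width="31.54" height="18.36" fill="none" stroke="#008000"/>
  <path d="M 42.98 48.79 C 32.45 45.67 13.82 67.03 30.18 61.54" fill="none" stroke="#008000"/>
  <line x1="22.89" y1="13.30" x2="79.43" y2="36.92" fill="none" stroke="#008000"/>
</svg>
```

Since the viewBox matches the mm dimensions, user units are millimetres directly. The only transform is the Y-flip y_m = 75.70 − y_svg.

Shape 1 is a open polyline drawn with `<path>`. Its stroke #008000 means engrave at S293, F3885. After flipping Y the toolpath is (63.13,35.71) → (71.04,64.52) → (95.70,9.27) → (5.14,49.84) → (6.66,9.20).

Shape 2 is a open polyline drawn with `<polyline>`. Its stroke #008000 means engrave at S293, F3885. After flipping Y the toolpath is (96.49,25.68) → (73.91,14.50) → (102.68,5.70) → (28.78,21.03) → (12.82,19.34) → (65.05,50.23).

Shape 3 is a rectangle drawn with `<rect>`. Its stroke #008000 means engrave at S293, F3885. After flipping Y the toolpath is (4.02,42.50) → (35.56,42.50) → (35.56,24.14) → (4.02,24.14) → (4.02,42.50), returning to the start.

Shape 4 is a cubic bezier drawn with `<path>`. Its stroke #008000 means engrave at S293, F3885. After flipping Y the toolpath is (42.98,26.91) → (36.03,26.26) → (29.21,22.19) → (24.59,17.17) → (24.22,13.68) → (30.18,14.16).

Shape 5 is a line segment drawn with `<line>`. Its stroke #008000 means engrave at S293, F3885. After flipping Y the toolpath is (22.89,62.40) → (79.43,38.78).

G21
G90
G00 X63.13 Y35.71
M3 S293
G1 X71.04 Y64.52 F3885
G1 X95.70 Y9.27 F3885
G1 X5.14 Y49.84 F3885
G1 X6.66 Y9.20 F3885
M5
G00 X96.49 Y25.68
M3 S293
G1 X73.91 Y14.50 F3885
G1 X102.68 Y5.70 F3885
G1 X28.78 Y21.03 F3885
G1 X12.82 Y19.34 F3885
G1 X65.05 Y50.23 F3885
M5
G00 X4.02 Y42.50
M3 S293
G1 X35.56 Y42.50 F3885
G1 X35.56 Y24.14 F3885
G1 X4.02 Y24.14 F3885
G1 X4.02 Y42.50 F3885
M5
G00 X42.98 Y26.91
M3 S293
G1 X36.03 Y26.26 F3885
G1 X29.21 Y22.19 F3885
G1 X24.59 Y17.17 F3885
G1 X24.22 Y13.68 F3885
G1 X30.18 Y14.16 F3885
M5
G00 X22.89 Y62.40
M3 S293
G1 X79.43 Y38.78 F3885
M5
G00 X0.00 Y0.00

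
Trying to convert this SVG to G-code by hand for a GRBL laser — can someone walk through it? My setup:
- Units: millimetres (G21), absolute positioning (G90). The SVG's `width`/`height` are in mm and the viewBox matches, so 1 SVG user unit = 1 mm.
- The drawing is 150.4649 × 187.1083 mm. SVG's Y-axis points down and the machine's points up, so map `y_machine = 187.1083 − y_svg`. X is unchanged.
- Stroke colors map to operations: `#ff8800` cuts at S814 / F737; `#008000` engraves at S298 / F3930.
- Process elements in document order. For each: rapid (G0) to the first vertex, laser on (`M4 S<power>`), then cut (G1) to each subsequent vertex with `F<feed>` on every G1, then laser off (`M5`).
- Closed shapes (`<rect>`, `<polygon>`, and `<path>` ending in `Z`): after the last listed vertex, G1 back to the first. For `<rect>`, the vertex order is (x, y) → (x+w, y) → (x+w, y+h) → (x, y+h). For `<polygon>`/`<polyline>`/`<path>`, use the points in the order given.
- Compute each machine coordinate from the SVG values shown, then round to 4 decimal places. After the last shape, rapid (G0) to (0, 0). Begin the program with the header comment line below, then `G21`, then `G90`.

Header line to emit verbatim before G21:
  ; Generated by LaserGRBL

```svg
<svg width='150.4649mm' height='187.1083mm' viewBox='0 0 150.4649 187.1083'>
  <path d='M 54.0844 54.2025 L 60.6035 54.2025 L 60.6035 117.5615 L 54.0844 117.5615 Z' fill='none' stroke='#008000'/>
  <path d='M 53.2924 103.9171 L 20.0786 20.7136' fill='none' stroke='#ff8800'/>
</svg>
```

viewBox `0 0 150.4649 187.1083` with mm width/height → 1 unit = 1 mm. Flip: y_m = 187.1083 − y_svg.

**Shape 1** — `<path>` rectangle, stroke `#008000` → engrave (S298, F3930). Machine vertices: (54.0844,132.9058) → (60.6035,132.9058) → (60.6035,69.5468) → (54.0844,69.5468) → (54.0844,132.9058). Closed: final G1 returns to the first vertex.

**Shape 2** — `<path>` line segment, stroke `#ff8800` → cut (S814, F737). Machine vertices: (53.2924,83.1912) → (20.0786,166.3947). Open path.

; Generated by LaserGRBL
G21
G90
G0 X54.0844 Y132.9058
M4 S298
G1 X60.6035 Y132.9058 F3930
G1 X60.6035 Y69.5468 F3930
G1 X54.0844 Y69.5468 F3930
G1 X54.0844 Y132.9058 F3930
M5
G0 X53.2924 Y83.1912
M4 S814
G1 X20.0786 Y166.3947 F737
M5
G0 X0.0000 Y0.0000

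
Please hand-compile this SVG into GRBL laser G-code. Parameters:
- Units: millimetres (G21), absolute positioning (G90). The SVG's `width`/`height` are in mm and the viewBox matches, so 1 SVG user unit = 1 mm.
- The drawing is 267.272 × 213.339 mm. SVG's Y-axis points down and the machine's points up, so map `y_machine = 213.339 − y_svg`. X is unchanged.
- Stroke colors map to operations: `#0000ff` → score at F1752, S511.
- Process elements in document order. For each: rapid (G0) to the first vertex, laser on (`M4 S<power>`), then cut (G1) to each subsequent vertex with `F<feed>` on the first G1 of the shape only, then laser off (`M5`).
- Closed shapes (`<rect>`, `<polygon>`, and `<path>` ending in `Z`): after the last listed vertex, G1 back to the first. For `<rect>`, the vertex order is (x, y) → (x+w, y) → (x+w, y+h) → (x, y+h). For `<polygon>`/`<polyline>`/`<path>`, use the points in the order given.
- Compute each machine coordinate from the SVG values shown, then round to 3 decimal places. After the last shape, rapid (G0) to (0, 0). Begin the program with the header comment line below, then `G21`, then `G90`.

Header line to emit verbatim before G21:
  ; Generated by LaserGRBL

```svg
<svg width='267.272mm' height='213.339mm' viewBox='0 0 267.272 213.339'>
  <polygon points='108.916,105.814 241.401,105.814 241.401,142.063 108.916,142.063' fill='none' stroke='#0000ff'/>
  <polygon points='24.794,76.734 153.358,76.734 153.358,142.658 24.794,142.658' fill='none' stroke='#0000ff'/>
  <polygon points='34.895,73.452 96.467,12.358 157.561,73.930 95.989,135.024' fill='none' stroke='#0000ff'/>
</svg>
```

; Generated by LaserGRBL
G21
G90
G0 X108.916 Y107.525
M4 S511
G1 X241.401 Y107.525 F1752
G1 X241.401 Y71.276
G1 X108.916 Y71.276
G1 X108.916 Y107.525
M5
G0 X24.794 Y136.605
M4 S511
G1 X153.358 Y136.605 F1752
G1 X153.358 Y70.681
G1 X24.794 Y70.681
G1 X24.794 Y136.605
M5
G0 X34.895 Y139.887
M4 S511
G1 X96.467 Y200.981 F1752
G1 X157.561 Y139.409
G1 X95.989 Y78.315
G1 X34.895 Y139.887
M5
G0 X0.000 Y0.000

1 u = 1 mm; y_m = 213.339 − y.

[1] `<polygon>` rectangle, #0000ff→score S511 F1752: (108.916,107.525) → (241.401,107.525) → (241.401,71.276) → (108.916,71.276) → (108.916,107.525) (closed)

[2] `<polygon>` rectangle, #0000ff→score S511 F1752: (24.794,136.605) → (153.358,136.605) → (153.358,70.681) → (24.794,70.681) → (24.794,136.605) (closed)

[3] `<polygon>` regular polygon, #0000ff→score S511 F1752: (34.895,139.887) → (96.467,200.981) → (157.561,139.409) → (95.989,78.315) → (34.895,139.887) (closed)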